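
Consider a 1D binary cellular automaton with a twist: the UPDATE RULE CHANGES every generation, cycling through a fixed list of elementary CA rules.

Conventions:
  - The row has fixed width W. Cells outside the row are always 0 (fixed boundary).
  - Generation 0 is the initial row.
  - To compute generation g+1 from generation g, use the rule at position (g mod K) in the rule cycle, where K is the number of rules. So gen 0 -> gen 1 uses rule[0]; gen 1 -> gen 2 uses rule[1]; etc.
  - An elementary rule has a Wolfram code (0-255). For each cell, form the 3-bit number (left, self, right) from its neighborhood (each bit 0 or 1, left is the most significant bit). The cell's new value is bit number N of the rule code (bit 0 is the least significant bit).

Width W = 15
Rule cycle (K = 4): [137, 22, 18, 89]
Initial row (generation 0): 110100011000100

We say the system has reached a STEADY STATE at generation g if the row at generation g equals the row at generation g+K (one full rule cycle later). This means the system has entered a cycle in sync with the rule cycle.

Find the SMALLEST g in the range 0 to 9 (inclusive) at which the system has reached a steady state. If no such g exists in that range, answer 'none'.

Gen 0: 110100011000100
Gen 1 (rule 137): 100001010010001
Gen 2 (rule 22): 110011011111011
Gen 3 (rule 18): 001100000000000
Gen 4 (rule 89): 101111111111111
Gen 5 (rule 137): 001111111111110
Gen 6 (rule 22): 010000000000001
Gen 7 (rule 18): 101000000000010
Gen 8 (rule 89): 000111111111001
Gen 9 (rule 137): 110111111110000
Gen 10 (rule 22): 000000000001000
Gen 11 (rule 18): 000000000010100
Gen 12 (rule 89): 111111111000011
Gen 13 (rule 137): 111111110011010

Answer: none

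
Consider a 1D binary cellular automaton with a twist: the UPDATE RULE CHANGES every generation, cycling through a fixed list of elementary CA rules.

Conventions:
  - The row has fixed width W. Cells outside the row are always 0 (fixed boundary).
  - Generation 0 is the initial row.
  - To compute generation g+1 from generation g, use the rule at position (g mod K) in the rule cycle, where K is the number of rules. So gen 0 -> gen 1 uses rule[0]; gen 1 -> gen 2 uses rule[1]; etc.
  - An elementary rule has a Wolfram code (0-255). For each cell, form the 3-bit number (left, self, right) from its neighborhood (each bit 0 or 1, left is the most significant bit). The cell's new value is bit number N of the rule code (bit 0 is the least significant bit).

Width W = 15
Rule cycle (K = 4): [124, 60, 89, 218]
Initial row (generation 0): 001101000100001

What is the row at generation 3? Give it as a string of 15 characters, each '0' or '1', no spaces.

Gen 0: 001101000100001
Gen 1 (rule 124): 001111100110001
Gen 2 (rule 60): 001000010101001
Gen 3 (rule 89): 100111000000100

Answer: 100111000000100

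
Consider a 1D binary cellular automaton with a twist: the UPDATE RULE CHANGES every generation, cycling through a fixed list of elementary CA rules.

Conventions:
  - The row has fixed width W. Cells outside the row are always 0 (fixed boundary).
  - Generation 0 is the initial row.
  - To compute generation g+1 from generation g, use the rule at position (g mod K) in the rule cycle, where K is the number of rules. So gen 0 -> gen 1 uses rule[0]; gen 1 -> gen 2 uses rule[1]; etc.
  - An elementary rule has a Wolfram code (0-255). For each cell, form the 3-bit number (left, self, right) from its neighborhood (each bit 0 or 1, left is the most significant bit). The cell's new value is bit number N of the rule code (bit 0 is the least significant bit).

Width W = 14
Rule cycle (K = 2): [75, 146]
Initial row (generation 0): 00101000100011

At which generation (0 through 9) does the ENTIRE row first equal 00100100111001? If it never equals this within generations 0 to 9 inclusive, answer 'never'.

Gen 0: 00101000100011
Gen 1 (rule 75): 11000011001111
Gen 2 (rule 146): 00100100110110
Gen 3 (rule 75): 11001001110110
Gen 4 (rule 146): 00110110100001
Gen 5 (rule 75): 11110110001110
Gen 6 (rule 146): 01100001010101
Gen 7 (rule 75): 11101110000000
Gen 8 (rule 146): 01000101000000
Gen 9 (rule 75): 10011000011111

Answer: never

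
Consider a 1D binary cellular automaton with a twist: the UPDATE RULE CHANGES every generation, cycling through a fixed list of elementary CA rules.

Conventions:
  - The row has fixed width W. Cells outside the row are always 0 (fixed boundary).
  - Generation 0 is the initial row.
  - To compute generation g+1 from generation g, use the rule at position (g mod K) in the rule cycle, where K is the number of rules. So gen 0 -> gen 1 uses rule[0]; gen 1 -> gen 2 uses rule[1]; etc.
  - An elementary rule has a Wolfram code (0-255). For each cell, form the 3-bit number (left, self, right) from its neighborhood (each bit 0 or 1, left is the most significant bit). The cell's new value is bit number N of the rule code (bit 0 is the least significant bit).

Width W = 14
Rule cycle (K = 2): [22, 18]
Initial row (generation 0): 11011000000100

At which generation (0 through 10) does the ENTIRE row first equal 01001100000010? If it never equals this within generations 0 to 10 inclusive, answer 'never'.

Answer: never

Derivation:
Gen 0: 11011000000100
Gen 1 (rule 22): 00000100001110
Gen 2 (rule 18): 00001010010001
Gen 3 (rule 22): 00011011111011
Gen 4 (rule 18): 00100000000000
Gen 5 (rule 22): 01110000000000
Gen 6 (rule 18): 10001000000000
Gen 7 (rule 22): 11011100000000
Gen 8 (rule 18): 00000010000000
Gen 9 (rule 22): 00000111000000
Gen 10 (rule 18): 00001000100000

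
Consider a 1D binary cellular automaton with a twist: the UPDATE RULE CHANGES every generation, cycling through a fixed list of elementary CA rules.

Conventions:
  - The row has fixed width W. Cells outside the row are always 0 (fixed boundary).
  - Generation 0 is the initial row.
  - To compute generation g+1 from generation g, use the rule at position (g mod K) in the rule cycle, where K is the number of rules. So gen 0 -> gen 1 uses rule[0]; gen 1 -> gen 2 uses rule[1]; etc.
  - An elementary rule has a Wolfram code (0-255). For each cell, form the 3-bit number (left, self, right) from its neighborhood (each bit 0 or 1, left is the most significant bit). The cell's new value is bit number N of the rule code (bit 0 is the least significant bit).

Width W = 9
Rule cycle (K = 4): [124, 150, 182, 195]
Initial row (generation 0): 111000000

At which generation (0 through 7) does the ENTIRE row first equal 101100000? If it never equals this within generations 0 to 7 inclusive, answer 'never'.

Answer: 1

Derivation:
Gen 0: 111000000
Gen 1 (rule 124): 101100000
Gen 2 (rule 150): 100010000
Gen 3 (rule 182): 110111000
Gen 4 (rule 195): 010011011
Gen 5 (rule 124): 011011111
Gen 6 (rule 150): 100001110
Gen 7 (rule 182): 110010101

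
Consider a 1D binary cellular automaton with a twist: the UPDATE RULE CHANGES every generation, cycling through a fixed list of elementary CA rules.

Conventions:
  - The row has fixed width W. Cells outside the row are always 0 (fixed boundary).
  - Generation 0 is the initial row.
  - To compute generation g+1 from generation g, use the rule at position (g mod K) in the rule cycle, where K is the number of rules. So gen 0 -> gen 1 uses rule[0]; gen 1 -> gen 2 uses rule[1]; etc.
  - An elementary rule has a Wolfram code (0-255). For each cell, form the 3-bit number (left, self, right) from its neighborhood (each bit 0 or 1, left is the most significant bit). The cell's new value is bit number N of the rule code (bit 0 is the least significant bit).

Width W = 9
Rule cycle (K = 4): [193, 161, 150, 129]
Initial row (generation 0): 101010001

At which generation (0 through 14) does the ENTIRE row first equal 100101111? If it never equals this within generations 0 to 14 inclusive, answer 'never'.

Answer: 9

Derivation:
Gen 0: 101010001
Gen 1 (rule 193): 000000100
Gen 2 (rule 161): 111110001
Gen 3 (rule 150): 011101011
Gen 4 (rule 129): 001000000
Gen 5 (rule 193): 100011111
Gen 6 (rule 161): 001001110
Gen 7 (rule 150): 011110101
Gen 8 (rule 129): 001100000
Gen 9 (rule 193): 100101111
Gen 10 (rule 161): 000010110
Gen 11 (rule 150): 000110001
Gen 12 (rule 129): 110000100
Gen 13 (rule 193): 010110001
Gen 14 (rule 161): 001000100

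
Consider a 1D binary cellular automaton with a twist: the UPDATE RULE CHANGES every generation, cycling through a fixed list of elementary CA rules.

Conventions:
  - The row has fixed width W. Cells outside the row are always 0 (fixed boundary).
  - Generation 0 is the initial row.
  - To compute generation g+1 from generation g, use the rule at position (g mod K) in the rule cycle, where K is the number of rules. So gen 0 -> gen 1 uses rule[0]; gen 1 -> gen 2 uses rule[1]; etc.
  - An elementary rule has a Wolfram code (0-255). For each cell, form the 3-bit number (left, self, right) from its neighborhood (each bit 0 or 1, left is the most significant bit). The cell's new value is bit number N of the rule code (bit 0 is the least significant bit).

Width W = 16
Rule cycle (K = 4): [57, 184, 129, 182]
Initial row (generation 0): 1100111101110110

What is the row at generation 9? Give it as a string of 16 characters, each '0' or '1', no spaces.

Answer: 0110000000000101

Derivation:
Gen 0: 1100111101110110
Gen 1 (rule 57): 1010100011001101
Gen 2 (rule 184): 0101010010101010
Gen 3 (rule 129): 0000000000000000
Gen 4 (rule 182): 0000000000000000
Gen 5 (rule 57): 1111111111111111
Gen 6 (rule 184): 1111111111111110
Gen 7 (rule 129): 0111111111111100
Gen 8 (rule 182): 1011111111111010
Gen 9 (rule 57): 0110000000000101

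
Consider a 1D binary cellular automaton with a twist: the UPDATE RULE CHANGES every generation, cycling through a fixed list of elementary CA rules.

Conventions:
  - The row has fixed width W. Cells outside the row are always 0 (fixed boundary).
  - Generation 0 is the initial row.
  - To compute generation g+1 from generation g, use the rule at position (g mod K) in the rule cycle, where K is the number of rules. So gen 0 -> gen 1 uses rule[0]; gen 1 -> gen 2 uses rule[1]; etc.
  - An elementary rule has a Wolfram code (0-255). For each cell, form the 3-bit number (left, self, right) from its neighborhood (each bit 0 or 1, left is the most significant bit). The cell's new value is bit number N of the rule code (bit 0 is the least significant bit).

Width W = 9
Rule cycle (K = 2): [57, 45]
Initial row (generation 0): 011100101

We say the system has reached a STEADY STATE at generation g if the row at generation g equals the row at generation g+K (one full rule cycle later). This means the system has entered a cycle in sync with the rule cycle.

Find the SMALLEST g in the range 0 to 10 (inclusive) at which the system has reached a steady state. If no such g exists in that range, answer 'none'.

Gen 0: 011100101
Gen 1 (rule 57): 010010010
Gen 2 (rule 45): 010010010
Gen 3 (rule 57): 001001001
Gen 4 (rule 45): 101001001
Gen 5 (rule 57): 010100100
Gen 6 (rule 45): 011100101
Gen 7 (rule 57): 010010010
Gen 8 (rule 45): 010010010
Gen 9 (rule 57): 001001001
Gen 10 (rule 45): 101001001
Gen 11 (rule 57): 010100100
Gen 12 (rule 45): 011100101

Answer: none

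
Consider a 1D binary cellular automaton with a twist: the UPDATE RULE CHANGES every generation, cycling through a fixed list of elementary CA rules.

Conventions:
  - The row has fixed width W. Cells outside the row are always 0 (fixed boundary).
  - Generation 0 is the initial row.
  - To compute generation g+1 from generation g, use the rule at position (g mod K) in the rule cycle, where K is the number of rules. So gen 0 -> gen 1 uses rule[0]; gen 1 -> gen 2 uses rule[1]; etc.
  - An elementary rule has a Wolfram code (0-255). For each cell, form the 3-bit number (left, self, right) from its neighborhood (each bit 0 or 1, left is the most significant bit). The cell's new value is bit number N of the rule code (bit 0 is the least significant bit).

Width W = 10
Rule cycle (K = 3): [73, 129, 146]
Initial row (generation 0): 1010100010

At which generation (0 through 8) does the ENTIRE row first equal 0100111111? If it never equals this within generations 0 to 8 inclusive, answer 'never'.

Answer: 8

Derivation:
Gen 0: 1010100010
Gen 1 (rule 73): 0000001000
Gen 2 (rule 129): 1111100011
Gen 3 (rule 146): 0111010100
Gen 4 (rule 73): 0101000001
Gen 5 (rule 129): 0000011100
Gen 6 (rule 146): 0000101010
Gen 7 (rule 73): 1110000000
Gen 8 (rule 129): 0100111111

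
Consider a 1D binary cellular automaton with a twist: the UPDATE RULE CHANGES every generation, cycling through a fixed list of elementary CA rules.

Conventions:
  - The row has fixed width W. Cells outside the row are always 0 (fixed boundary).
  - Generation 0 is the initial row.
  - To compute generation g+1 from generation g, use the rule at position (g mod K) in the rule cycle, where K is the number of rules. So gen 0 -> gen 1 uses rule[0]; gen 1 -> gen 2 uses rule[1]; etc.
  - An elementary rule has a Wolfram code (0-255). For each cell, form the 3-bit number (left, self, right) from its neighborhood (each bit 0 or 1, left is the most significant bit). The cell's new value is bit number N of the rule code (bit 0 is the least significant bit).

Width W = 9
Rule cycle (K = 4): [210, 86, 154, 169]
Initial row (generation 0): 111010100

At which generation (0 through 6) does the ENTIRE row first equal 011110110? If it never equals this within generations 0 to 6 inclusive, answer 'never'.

Gen 0: 111010100
Gen 1 (rule 210): 011000010
Gen 2 (rule 86): 101100111
Gen 3 (rule 154): 001011110
Gen 4 (rule 169): 100111100
Gen 5 (rule 210): 011011110
Gen 6 (rule 86): 101000011

Answer: never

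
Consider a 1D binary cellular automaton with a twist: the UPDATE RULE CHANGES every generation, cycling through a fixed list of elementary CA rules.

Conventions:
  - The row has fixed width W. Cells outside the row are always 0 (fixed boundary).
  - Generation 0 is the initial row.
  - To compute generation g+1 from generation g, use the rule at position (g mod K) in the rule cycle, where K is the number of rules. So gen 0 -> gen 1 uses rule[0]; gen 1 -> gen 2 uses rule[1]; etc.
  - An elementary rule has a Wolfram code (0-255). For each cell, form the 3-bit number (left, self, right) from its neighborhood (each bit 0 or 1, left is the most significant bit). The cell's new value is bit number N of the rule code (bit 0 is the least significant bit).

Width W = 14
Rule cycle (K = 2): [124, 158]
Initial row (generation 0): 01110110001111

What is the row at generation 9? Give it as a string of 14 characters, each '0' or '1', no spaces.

Answer: 10001111111011

Derivation:
Gen 0: 01110110001111
Gen 1 (rule 124): 01011111001001
Gen 2 (rule 158): 11011110111111
Gen 3 (rule 124): 11110011100001
Gen 4 (rule 158): 11101111010011
Gen 5 (rule 124): 10111001111011
Gen 6 (rule 158): 10110111110010
Gen 7 (rule 124): 11111100011011
Gen 8 (rule 158): 11111010110010
Gen 9 (rule 124): 10001111111011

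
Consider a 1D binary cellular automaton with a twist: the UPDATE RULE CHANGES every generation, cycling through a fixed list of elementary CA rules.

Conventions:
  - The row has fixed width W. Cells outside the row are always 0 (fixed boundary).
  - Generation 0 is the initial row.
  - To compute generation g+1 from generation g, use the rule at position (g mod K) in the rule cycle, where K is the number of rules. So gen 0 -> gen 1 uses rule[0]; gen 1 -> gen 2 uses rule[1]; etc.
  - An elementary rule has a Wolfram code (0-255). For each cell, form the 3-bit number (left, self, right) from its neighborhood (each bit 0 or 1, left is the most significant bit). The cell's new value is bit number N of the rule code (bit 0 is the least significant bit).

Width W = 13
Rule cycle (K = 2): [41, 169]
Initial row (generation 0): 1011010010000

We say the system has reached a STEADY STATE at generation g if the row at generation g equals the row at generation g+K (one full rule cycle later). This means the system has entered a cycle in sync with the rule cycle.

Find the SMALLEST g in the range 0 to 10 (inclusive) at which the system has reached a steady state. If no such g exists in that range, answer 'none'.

Answer: none

Derivation:
Gen 0: 1011010010000
Gen 1 (rule 41): 0110100000111
Gen 2 (rule 169): 0101001110110
Gen 3 (rule 41): 0010001001100
Gen 4 (rule 169): 1000100001001
Gen 5 (rule 41): 0010001100000
Gen 6 (rule 169): 1000101001111
Gen 7 (rule 41): 0010010001000
Gen 8 (rule 169): 1000000100011
Gen 9 (rule 41): 0011110001010
Gen 10 (rule 169): 1011100100100
Gen 11 (rule 41): 0110000000001
Gen 12 (rule 169): 0100111111100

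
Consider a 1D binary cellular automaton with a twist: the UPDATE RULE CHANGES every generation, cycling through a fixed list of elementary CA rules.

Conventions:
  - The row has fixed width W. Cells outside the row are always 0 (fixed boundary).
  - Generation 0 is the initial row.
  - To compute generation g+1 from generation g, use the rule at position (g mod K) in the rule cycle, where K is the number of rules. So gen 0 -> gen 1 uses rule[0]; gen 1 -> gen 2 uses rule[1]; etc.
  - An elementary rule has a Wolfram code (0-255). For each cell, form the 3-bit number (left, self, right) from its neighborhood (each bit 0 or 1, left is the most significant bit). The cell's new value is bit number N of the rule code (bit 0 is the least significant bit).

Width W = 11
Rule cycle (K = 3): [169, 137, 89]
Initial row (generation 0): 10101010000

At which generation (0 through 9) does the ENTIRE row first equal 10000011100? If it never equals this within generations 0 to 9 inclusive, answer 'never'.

Answer: 8

Derivation:
Gen 0: 10101010000
Gen 1 (rule 169): 01010100111
Gen 2 (rule 137): 00000000110
Gen 3 (rule 89): 11111110111
Gen 4 (rule 169): 11111101110
Gen 5 (rule 137): 11111001100
Gen 6 (rule 89): 10001101111
Gen 7 (rule 169): 00101011110
Gen 8 (rule 137): 10000011100
Gen 9 (rule 89): 01111010111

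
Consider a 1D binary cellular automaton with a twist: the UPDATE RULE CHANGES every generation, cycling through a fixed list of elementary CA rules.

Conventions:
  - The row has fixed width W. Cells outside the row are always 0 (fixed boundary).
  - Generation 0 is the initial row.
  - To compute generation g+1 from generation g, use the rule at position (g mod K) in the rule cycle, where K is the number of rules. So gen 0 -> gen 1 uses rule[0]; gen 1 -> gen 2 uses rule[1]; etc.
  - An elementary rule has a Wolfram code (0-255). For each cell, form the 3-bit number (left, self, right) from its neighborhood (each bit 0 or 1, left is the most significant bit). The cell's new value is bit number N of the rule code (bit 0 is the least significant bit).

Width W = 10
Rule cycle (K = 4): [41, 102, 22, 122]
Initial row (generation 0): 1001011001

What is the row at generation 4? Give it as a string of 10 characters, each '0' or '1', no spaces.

Answer: 0111111100

Derivation:
Gen 0: 1001011001
Gen 1 (rule 41): 0000110000
Gen 2 (rule 102): 0001010000
Gen 3 (rule 22): 0011011000
Gen 4 (rule 122): 0111111100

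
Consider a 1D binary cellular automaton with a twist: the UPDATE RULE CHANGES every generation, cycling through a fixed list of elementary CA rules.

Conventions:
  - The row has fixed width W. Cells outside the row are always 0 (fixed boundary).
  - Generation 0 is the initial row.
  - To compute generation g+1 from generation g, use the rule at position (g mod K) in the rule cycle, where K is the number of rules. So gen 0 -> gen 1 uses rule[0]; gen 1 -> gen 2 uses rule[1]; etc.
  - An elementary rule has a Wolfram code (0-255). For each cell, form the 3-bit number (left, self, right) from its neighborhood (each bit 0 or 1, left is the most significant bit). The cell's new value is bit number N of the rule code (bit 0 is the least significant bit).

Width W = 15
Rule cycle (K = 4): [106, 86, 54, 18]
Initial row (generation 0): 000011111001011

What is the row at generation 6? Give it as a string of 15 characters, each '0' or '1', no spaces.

Gen 0: 000011111001011
Gen 1 (rule 106): 000110001010111
Gen 2 (rule 86): 001011011010001
Gen 3 (rule 54): 011100100111011
Gen 4 (rule 18): 100011011000000
Gen 5 (rule 106): 000111111000000
Gen 6 (rule 86): 001000001100000

Answer: 001000001100000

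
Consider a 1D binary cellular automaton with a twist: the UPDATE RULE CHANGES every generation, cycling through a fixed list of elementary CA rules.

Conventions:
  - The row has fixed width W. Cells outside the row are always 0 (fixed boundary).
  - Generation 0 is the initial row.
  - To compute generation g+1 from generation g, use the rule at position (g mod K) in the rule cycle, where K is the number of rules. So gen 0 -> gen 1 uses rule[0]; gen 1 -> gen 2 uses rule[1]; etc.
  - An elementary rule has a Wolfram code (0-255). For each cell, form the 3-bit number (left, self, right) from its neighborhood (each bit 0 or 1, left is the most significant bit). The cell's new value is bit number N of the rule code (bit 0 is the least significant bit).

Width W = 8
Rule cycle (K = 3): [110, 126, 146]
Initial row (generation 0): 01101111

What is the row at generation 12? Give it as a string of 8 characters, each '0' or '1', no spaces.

Gen 0: 01101111
Gen 1 (rule 110): 11111001
Gen 2 (rule 126): 10001111
Gen 3 (rule 146): 01010110
Gen 4 (rule 110): 11111110
Gen 5 (rule 126): 10000011
Gen 6 (rule 146): 01000100
Gen 7 (rule 110): 11001100
Gen 8 (rule 126): 11111110
Gen 9 (rule 146): 01111101
Gen 10 (rule 110): 11000111
Gen 11 (rule 126): 11101101
Gen 12 (rule 146): 01000000

Answer: 01000000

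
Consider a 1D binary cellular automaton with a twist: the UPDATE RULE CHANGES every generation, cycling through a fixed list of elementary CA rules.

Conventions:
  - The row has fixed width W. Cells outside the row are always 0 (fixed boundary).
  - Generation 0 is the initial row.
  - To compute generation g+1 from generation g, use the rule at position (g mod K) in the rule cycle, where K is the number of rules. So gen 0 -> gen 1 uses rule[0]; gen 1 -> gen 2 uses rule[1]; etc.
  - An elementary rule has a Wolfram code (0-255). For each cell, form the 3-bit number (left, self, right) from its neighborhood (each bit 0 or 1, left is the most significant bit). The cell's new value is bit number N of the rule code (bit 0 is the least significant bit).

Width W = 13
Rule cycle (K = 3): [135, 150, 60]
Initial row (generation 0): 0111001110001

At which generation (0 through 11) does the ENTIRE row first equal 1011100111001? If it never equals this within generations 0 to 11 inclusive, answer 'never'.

Gen 0: 0111001110001
Gen 1 (rule 135): 1010010100111
Gen 2 (rule 150): 1011110111010
Gen 3 (rule 60): 1110001100111
Gen 4 (rule 135): 0100110001010
Gen 5 (rule 150): 1111001011011
Gen 6 (rule 60): 1000101110110
Gen 7 (rule 135): 1011100100000
Gen 8 (rule 150): 1001011110000
Gen 9 (rule 60): 1101110001000
Gen 10 (rule 135): 0000100111011
Gen 11 (rule 150): 0001111010000

Answer: never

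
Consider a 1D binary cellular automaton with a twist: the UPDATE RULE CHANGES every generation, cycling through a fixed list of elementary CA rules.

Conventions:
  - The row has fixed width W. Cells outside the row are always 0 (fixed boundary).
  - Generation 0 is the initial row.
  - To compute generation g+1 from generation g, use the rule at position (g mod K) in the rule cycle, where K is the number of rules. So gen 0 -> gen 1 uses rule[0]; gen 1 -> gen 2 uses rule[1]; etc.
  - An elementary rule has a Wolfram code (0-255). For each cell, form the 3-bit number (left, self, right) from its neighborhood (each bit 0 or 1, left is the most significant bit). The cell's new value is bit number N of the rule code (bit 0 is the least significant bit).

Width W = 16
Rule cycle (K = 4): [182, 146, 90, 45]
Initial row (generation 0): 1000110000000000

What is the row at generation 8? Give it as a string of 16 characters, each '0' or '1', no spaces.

Answer: 1011010001110001

Derivation:
Gen 0: 1000110000000000
Gen 1 (rule 182): 1101001000000000
Gen 2 (rule 146): 0000110100000000
Gen 3 (rule 90): 0001110010000000
Gen 4 (rule 45): 1101000010111111
Gen 5 (rule 182): 0011100111011110
Gen 6 (rule 146): 0101011010001101
Gen 7 (rule 90): 1000011001011100
Gen 8 (rule 45): 1011010001110001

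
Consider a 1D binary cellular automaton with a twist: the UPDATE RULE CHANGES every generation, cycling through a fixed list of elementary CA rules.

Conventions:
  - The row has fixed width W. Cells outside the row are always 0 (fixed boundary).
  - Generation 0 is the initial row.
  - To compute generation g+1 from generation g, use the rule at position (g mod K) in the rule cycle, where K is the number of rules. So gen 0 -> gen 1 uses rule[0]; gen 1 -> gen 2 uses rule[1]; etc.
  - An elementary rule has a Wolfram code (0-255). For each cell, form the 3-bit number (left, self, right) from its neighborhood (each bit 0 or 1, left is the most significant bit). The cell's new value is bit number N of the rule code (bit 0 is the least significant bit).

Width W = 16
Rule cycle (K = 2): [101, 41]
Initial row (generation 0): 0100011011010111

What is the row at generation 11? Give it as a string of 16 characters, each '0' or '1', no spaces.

Answer: 0110110110101111

Derivation:
Gen 0: 0100011011010111
Gen 1 (rule 101): 0101001101111001
Gen 2 (rule 41): 0010001011000000
Gen 3 (rule 101): 1010101101011111
Gen 4 (rule 41): 0101011010110000
Gen 5 (rule 101): 0111101111010111
Gen 6 (rule 41): 0100011000101100
Gen 7 (rule 101): 0101001010110101
Gen 8 (rule 41): 0010000101101010
Gen 9 (rule 101): 1010110110111110
Gen 10 (rule 41): 0101101101100000
Gen 11 (rule 101): 0110110110101111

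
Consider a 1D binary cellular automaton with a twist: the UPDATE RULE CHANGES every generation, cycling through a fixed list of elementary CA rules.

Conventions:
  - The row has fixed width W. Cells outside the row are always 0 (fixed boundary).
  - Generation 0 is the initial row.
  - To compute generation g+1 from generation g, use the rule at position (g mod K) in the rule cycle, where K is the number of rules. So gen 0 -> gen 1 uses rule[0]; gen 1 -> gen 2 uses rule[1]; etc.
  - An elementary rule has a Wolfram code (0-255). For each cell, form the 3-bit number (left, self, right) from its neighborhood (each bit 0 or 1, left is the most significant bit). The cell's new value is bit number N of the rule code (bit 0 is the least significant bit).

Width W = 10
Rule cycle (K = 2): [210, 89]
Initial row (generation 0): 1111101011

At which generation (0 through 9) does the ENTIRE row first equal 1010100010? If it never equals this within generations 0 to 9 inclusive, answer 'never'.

Gen 0: 1111101011
Gen 1 (rule 210): 0111100001
Gen 2 (rule 89): 0100111100
Gen 3 (rule 210): 1011011110
Gen 4 (rule 89): 0011010011
Gen 5 (rule 210): 0101001101
Gen 6 (rule 89): 0000101100
Gen 7 (rule 210): 0001000110
Gen 8 (rule 89): 1100110111
Gen 9 (rule 210): 0111010011

Answer: never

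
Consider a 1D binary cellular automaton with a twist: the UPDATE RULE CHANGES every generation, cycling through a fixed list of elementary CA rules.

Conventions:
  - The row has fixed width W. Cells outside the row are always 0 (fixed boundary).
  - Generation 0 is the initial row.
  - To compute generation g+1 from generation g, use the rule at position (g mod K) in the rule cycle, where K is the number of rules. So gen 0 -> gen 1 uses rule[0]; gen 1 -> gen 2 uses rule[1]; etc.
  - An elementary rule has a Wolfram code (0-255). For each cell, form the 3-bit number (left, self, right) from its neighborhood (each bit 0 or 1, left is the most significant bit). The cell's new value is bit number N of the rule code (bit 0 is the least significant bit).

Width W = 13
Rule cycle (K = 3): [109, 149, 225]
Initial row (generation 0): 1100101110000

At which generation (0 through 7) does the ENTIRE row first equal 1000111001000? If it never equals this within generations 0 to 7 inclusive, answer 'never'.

Gen 0: 1100101110000
Gen 1 (rule 109): 1100111010111
Gen 2 (rule 149): 0010010010010
Gen 3 (rule 225): 1000000000000
Gen 4 (rule 109): 1011111111111
Gen 5 (rule 149): 1001111111110
Gen 6 (rule 225): 0000111111110
Gen 7 (rule 109): 1110100000010

Answer: never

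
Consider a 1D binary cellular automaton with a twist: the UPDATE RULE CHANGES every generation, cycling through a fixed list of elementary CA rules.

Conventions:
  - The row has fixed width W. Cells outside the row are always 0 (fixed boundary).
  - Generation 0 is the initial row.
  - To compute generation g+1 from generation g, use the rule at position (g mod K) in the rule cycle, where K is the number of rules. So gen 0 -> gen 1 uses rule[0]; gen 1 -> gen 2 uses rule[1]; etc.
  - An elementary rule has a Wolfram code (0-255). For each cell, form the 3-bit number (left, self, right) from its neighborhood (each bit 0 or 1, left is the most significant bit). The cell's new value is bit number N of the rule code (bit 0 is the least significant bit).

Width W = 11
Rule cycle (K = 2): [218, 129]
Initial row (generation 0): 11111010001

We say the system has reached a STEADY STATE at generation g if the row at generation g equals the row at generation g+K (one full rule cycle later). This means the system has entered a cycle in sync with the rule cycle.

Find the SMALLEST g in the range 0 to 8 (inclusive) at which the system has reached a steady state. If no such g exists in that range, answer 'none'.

Answer: 5

Derivation:
Gen 0: 11111010001
Gen 1 (rule 218): 11111001010
Gen 2 (rule 129): 01110000000
Gen 3 (rule 218): 11111000000
Gen 4 (rule 129): 01110011111
Gen 5 (rule 218): 11111111111
Gen 6 (rule 129): 01111111110
Gen 7 (rule 218): 11111111111
Gen 8 (rule 129): 01111111110
Gen 9 (rule 218): 11111111111
Gen 10 (rule 129): 01111111110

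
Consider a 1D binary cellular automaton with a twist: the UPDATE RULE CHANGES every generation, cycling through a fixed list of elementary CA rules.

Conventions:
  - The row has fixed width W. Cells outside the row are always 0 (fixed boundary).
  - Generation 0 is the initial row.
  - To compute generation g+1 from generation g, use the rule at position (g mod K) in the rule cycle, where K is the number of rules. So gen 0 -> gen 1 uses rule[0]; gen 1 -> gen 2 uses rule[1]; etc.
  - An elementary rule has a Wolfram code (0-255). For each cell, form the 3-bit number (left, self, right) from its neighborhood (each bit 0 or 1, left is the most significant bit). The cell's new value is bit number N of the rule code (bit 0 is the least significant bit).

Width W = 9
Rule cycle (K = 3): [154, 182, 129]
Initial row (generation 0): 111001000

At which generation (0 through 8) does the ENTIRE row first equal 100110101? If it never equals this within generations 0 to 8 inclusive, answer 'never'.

Gen 0: 111001000
Gen 1 (rule 154): 110110100
Gen 2 (rule 182): 001001110
Gen 3 (rule 129): 100000100
Gen 4 (rule 154): 010001010
Gen 5 (rule 182): 111011111
Gen 6 (rule 129): 010001110
Gen 7 (rule 154): 101011101
Gen 8 (rule 182): 111101011

Answer: never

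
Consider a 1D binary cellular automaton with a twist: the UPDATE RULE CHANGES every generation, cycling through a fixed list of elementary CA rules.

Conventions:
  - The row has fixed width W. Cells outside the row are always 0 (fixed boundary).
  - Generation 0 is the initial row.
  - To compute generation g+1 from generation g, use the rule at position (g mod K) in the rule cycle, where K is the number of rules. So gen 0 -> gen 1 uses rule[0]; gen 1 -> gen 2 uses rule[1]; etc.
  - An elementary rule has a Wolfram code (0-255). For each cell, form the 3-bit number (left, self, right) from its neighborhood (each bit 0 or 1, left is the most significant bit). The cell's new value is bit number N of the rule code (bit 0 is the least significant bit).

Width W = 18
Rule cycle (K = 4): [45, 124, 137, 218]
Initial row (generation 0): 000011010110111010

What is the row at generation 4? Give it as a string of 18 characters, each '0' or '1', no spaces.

Answer: 011111101111111111

Derivation:
Gen 0: 000011010110111010
Gen 1 (rule 45): 111010111101100110
Gen 2 (rule 124): 101111100111110111
Gen 3 (rule 137): 001111000111100110
Gen 4 (rule 218): 011111101111111111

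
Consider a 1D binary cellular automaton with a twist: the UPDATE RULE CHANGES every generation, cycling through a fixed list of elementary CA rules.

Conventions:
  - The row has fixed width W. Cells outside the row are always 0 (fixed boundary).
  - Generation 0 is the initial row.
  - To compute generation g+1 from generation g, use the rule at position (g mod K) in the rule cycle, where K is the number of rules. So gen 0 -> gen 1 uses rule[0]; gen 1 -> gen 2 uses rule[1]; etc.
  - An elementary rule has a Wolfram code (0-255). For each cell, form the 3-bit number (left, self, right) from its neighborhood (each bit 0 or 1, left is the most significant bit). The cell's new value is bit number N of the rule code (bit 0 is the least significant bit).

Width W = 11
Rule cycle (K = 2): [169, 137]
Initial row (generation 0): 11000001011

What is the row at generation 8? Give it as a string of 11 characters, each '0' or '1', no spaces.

Gen 0: 11000001011
Gen 1 (rule 169): 10011100110
Gen 2 (rule 137): 00011000100
Gen 3 (rule 169): 11010010001
Gen 4 (rule 137): 10000000100
Gen 5 (rule 169): 00111110001
Gen 6 (rule 137): 10111100100
Gen 7 (rule 169): 01111000001
Gen 8 (rule 137): 01110011100

Answer: 01110011100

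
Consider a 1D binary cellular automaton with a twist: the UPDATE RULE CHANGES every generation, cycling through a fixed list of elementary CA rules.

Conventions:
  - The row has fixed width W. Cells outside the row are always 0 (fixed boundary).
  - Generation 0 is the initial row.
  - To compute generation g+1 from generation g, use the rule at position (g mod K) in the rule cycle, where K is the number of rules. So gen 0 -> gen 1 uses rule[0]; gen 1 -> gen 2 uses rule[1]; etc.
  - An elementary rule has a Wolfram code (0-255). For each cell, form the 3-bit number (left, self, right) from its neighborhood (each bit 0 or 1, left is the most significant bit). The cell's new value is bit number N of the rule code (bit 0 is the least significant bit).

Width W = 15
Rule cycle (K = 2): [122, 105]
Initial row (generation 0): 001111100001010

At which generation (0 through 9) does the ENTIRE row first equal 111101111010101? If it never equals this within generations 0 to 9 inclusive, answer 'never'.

Gen 0: 001111100001010
Gen 1 (rule 122): 011000110010101
Gen 2 (rule 105): 011010110001010
Gen 3 (rule 122): 111101111010101
Gen 4 (rule 105): 100111001101010
Gen 5 (rule 122): 011101111110101
Gen 6 (rule 105): 010111000011010
Gen 7 (rule 122): 101101100111101
Gen 8 (rule 105): 011111100100110
Gen 9 (rule 122): 110000111011111

Answer: 3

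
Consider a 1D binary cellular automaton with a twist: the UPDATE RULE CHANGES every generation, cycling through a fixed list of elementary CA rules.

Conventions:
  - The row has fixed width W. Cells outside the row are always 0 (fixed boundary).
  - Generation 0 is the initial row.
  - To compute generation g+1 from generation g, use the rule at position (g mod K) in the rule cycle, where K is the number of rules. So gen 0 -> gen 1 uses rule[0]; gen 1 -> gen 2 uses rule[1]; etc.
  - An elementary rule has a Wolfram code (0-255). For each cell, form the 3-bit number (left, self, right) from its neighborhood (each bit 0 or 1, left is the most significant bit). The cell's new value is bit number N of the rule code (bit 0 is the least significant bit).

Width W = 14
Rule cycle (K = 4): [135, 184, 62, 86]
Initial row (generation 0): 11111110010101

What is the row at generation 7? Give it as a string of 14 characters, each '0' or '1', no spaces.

Gen 0: 11111110010101
Gen 1 (rule 135): 01111100110101
Gen 2 (rule 184): 01111010101010
Gen 3 (rule 62): 11000111111111
Gen 4 (rule 86): 01101000000001
Gen 5 (rule 135): 10001011111111
Gen 6 (rule 184): 01000111111110
Gen 7 (rule 62): 11101100000001

Answer: 11101100000001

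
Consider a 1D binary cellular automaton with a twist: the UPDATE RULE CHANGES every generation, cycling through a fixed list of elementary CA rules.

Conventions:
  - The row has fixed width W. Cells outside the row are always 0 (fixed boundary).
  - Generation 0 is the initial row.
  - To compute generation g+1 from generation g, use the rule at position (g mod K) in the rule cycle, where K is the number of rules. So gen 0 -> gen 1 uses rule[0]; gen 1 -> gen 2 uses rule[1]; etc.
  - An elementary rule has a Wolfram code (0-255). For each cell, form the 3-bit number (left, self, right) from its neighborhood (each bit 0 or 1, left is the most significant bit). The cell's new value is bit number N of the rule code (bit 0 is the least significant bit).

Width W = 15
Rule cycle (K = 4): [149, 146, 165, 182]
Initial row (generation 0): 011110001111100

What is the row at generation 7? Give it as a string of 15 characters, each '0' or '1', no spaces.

Answer: 110001111111111

Derivation:
Gen 0: 011110001111100
Gen 1 (rule 149): 001101100111011
Gen 2 (rule 146): 010000011010000
Gen 3 (rule 165): 010111000110111
Gen 4 (rule 182): 111010101001010
Gen 5 (rule 149): 010010101101011
Gen 6 (rule 146): 101100000000000
Gen 7 (rule 165): 110001111111111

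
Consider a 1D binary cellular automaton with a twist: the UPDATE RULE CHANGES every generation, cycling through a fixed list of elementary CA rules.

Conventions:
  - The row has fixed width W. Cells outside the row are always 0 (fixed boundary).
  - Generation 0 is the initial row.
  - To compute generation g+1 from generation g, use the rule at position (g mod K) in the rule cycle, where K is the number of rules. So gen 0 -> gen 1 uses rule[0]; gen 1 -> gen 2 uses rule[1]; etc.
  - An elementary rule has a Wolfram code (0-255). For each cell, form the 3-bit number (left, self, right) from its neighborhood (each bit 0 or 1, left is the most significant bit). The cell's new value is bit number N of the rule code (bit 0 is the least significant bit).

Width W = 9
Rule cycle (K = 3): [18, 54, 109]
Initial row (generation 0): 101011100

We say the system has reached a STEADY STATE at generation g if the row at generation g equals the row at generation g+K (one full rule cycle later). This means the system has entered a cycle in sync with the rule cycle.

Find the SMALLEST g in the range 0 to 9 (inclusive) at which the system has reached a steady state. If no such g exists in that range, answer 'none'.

Gen 0: 101011100
Gen 1 (rule 18): 000000010
Gen 2 (rule 54): 000000111
Gen 3 (rule 109): 111110101
Gen 4 (rule 18): 000000000
Gen 5 (rule 54): 000000000
Gen 6 (rule 109): 111111111
Gen 7 (rule 18): 000000000
Gen 8 (rule 54): 000000000
Gen 9 (rule 109): 111111111
Gen 10 (rule 18): 000000000
Gen 11 (rule 54): 000000000
Gen 12 (rule 109): 111111111

Answer: 4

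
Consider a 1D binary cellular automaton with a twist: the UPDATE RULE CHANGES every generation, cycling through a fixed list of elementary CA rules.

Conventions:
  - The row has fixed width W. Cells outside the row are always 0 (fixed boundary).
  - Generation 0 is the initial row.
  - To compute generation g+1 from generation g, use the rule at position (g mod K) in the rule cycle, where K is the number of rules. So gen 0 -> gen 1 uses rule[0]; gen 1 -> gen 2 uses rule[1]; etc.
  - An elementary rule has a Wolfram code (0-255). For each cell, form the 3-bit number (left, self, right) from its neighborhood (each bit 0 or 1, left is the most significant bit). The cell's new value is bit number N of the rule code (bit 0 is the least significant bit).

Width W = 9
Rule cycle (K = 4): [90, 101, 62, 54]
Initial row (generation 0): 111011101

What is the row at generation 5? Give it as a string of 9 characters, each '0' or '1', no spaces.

Answer: 111001010

Derivation:
Gen 0: 111011101
Gen 1 (rule 90): 101010100
Gen 2 (rule 101): 111111101
Gen 3 (rule 62): 100000011
Gen 4 (rule 54): 110000100
Gen 5 (rule 90): 111001010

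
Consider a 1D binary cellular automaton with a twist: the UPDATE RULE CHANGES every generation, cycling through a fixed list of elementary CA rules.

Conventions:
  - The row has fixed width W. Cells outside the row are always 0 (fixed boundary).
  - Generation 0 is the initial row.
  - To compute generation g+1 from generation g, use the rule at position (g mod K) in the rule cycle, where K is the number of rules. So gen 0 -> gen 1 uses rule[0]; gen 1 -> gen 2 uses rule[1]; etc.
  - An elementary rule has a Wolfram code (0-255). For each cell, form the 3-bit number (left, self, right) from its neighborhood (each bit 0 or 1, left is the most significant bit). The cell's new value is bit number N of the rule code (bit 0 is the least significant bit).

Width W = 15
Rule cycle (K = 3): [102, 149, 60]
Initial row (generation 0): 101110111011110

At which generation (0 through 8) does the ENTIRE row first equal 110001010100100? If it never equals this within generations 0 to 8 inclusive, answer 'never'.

Answer: never

Derivation:
Gen 0: 101110111011110
Gen 1 (rule 102): 110011001100010
Gen 2 (rule 149): 001000100011011
Gen 3 (rule 60): 001100110010110
Gen 4 (rule 102): 010101010111010
Gen 5 (rule 149): 010101010010011
Gen 6 (rule 60): 011111111011010
Gen 7 (rule 102): 100000001101110
Gen 8 (rule 149): 111111100000101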